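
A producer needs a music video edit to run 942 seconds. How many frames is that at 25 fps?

Frames = 942 × 25 = 23550.

23550 frames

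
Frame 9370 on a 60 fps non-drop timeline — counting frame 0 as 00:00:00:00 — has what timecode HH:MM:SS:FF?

00:02:36:10

9370 ÷ 60 = 156 full seconds, remainder 10 frames.
156 s = 0 h 2 min 36 s.
Timecode: 00:02:36:10.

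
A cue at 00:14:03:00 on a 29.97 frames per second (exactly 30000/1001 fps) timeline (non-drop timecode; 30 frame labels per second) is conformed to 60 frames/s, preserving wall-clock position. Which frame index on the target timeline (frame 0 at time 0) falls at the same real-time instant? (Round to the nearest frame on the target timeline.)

frame 50631

Source frame index: (0×3600 + 14×60 + 3) × 30 + 0 = 25290.
Real time: 25290 / (30000/1001) = 843843/1000 s.
Target frame: (843843/1000) × (60) = 2531529/50 ≈ 50630.580 → 50631.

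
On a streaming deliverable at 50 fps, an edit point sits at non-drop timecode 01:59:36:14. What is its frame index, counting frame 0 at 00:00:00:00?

358814

Total seconds to the label: (1 × 3600 + 59 × 60 + 36) = 7176.
Frame index = 7176 × 50 + 14 = 358814.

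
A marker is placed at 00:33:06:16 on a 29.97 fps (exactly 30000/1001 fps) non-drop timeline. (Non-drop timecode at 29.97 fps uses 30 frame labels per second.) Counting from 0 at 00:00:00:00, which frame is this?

frame 59596

Total seconds to the label: (0 × 3600 + 33 × 60 + 6) = 1986.
Frame index = 1986 × 30 + 16 = 59596.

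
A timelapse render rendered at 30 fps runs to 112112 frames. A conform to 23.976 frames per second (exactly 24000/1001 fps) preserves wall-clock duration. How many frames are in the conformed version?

Target frames = source frames × (target rate / source rate) = 112112 × (24000/1001)/(30) = 112112 × 800/1001 = 89600.

89600 frames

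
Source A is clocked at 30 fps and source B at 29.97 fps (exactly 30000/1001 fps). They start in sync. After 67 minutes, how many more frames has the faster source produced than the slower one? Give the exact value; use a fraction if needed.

67 min = 4020 s.
A emits 30 × 4020 = 120600 frames; B emits 30000/1001 × 4020 = 120600000/1001.
Difference = 120600/1001 frames (≈ 120.4795); B is behind A.

120600/1001 frames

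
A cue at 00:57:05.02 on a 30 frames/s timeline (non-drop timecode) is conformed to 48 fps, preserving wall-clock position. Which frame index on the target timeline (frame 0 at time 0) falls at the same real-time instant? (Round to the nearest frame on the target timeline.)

frame 164403

Source frame index: (0×3600 + 57×60 + 5) × 30 + 2 = 102752.
Real time: 102752 / (30) = 51376/15 s.
Target frame: (51376/15) × (48) = 822016/5 ≈ 164403.200 → 164403.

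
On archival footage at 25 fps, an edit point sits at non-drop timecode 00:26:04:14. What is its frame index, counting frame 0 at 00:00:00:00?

39114

Total seconds to the label: (0 × 3600 + 26 × 60 + 4) = 1564.
Frame index = 1564 × 25 + 14 = 39114.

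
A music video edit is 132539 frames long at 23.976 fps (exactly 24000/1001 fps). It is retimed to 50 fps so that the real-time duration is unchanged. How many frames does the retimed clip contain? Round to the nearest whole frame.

Frames at target rate = 132539 × (50) / (24000/1001) = 132671539/480 ≈ 276399.040.
Nearest whole frame: 276399.

276399 frames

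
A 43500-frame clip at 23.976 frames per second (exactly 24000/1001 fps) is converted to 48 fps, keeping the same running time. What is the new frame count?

Target frames = source frames × (target rate / source rate) = 43500 × (48)/(24000/1001) = 43500 × 1001/500 = 87087.

87087 frames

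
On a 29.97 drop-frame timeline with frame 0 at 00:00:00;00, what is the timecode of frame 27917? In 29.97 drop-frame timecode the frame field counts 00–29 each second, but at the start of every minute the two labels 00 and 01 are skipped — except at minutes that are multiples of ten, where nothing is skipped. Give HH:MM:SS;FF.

00:15:31;15

Each 10-minute DF block holds 10 × 60 × 30 − 9 × 2 = 17982 frames. 27917 ÷ 17982 → 1 full block, remainder 9935.
Within the partial block the first minute is 1800 frames and each further minute 1798, so 5 further minute boundaries passed. Total skipped labels = 18 × 1 + 2 × 5 = 28.
Non-drop label index = 27917 + 28 = 27945; at 30 labels/s that is 00:15:31:15, i.e. DF 00:15:31;15.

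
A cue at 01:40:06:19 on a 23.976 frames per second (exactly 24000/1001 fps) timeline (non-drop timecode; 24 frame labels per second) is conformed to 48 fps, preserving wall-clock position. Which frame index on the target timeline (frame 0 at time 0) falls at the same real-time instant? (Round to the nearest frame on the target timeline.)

Source frame index: (1×3600 + 40×60 + 6) × 24 + 19 = 144163.
Real time: 144163 / (24000/1001) = 144307163/24000 s.
Target frame: (144307163/24000) × (48) = 144307163/500 ≈ 288614.326 → 288614.

frame 288614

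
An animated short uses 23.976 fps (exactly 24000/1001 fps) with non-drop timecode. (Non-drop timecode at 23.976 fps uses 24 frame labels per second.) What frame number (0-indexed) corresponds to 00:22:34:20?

frame 32516

Total seconds to the label: (0 × 3600 + 22 × 60 + 34) = 1354.
Frame index = 1354 × 24 + 20 = 32516.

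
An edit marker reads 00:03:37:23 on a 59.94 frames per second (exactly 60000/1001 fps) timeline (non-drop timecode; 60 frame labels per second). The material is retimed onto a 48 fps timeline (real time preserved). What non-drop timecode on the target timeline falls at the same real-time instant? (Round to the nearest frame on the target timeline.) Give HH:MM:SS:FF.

Source frame index: (0×3600 + 3×60 + 37) × 60 + 23 = 13043.
Real time: 13043 / (60000/1001) = 13056043/60000 s.
Target frame: (13056043/60000) × (48) = 13056043/1250 ≈ 10444.834 → 10445.
At 48 labels/s: frame 10445 → 00:03:37:29.

00:03:37:29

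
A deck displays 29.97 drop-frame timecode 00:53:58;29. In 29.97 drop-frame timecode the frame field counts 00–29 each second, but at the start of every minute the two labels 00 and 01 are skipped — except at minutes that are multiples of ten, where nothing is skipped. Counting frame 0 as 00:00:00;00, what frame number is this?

97073

As if non-drop at 30 labels/s: (0 × 3600 + 53 × 60 + 58) × 30 + 29 = 97169.
Minute boundaries passed: 53; those not divisible by 10: 53 − 5 = 48; dropped labels = 2 × 48 = 96.
Actual frame index = 97169 − 96 = 97073.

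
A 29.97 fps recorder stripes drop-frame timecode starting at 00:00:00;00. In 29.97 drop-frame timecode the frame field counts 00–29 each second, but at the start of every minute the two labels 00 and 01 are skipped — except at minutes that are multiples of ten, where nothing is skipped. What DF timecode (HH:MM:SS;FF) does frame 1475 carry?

Each 10-minute DF block holds 10 × 60 × 30 − 9 × 2 = 17982 frames. 1475 ÷ 17982 → 0 full blocks, remainder 1475.
Within the partial block the first minute is 1800 frames and each further minute 1798, so 0 further minute boundaries passed. Total skipped labels = 18 × 0 + 2 × 0 = 0.
Non-drop label index = 1475 + 0 = 1475; at 30 labels/s that is 00:00:49:05, i.e. DF 00:00:49;05.

00:00:49;05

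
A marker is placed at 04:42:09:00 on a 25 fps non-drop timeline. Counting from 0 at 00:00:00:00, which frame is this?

Total seconds to the label: (4 × 3600 + 42 × 60 + 9) = 16929.
Frame index = 16929 × 25 + 0 = 423225.

frame 423225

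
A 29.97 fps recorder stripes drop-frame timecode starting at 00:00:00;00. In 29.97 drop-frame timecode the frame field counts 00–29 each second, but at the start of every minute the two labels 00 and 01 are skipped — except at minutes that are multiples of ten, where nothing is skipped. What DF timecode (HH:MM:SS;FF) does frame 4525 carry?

00:02:30;29

Ten DF minutes hold 17982 frames, so frame 4525 lies in block 0 (frames 0–17981) with 4525 frames into that block.
The block's first minute is 1800 frames and the rest 1798 each; 4525 frames reaches minute 2, so 0 × 18 + 2 × 2 = 4 labels have been skipped so far.
Adding those back, label number 4525 + 4 = 4529 at 30 labels/s is 150 s + 29 f = 0 h 2 min 30 s frame 29, i.e. 00:02:30;29.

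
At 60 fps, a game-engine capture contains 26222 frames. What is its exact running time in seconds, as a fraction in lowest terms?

13111/30 seconds

Running time = 26222 ÷ (60) = 26222 × 1/60 = 13111/30 s.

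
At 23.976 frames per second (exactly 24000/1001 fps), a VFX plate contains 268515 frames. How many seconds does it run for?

Running time = 268515 / (24000/1001) = 11199.313125 s.

11199.313125 seconds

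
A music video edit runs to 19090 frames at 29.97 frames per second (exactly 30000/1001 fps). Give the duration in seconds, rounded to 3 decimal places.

636.970 seconds

Running time = 19090 × 1001/30000 = 1910909/3000 s ≈ 636.970 s.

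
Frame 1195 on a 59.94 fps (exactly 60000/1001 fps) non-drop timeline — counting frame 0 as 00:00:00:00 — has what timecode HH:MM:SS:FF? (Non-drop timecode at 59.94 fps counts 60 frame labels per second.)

00:00:19:55

1195 ÷ 60 = 19 full seconds, remainder 55 frames.
19 s = 0 h 0 min 19 s.
Timecode: 00:00:19:55.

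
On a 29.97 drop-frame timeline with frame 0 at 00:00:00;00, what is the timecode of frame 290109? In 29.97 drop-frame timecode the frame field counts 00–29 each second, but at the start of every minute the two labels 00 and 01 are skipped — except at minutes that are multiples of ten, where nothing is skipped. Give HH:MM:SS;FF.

02:41:19;29

Each 10-minute DF block holds 10 × 60 × 30 − 9 × 2 = 17982 frames. 290109 ÷ 17982 → 16 full blocks, remainder 2397.
Within the partial block the first minute is 1800 frames and each further minute 1798, so 1 further minute boundary passed. Total skipped labels = 18 × 16 + 2 × 1 = 290.
Non-drop label index = 290109 + 290 = 290399; at 30 labels/s that is 02:41:19:29, i.e. DF 02:41:19;29.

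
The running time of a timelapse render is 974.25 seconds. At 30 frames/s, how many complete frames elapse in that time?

29227 frames

Frames = 974.25 × 30 = 58455/2 ≈ 29227.5000.
Complete frames: 29227.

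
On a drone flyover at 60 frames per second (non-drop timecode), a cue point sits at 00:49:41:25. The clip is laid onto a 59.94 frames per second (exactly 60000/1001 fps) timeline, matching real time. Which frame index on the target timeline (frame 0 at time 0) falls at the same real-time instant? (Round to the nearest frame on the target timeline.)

Source frame index: (0×3600 + 49×60 + 41) × 60 + 25 = 178885.
Real time: 178885 / (60) = 35777/12 s.
Target frame: (35777/12) × (60000/1001) = 25555000/143 ≈ 178706.294 → 178706.

frame 178706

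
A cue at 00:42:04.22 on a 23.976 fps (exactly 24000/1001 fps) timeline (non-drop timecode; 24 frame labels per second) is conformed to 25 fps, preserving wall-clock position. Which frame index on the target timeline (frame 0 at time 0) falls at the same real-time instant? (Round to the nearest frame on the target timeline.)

Source frame index: (0×3600 + 42×60 + 4) × 24 + 22 = 60598.
Real time: 60598 / (24000/1001) = 30329299/12000 s.
Target frame: (30329299/12000) × (25) = 30329299/480 ≈ 63186.040 → 63186.

frame 63186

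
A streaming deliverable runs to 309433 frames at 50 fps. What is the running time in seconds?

Running time = 309433 / (50) = 6188.66 s.

6188.66 seconds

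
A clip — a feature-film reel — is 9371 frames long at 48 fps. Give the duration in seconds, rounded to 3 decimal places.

195.229 seconds

Running time = 9371 × 1/48 = 9371/48 s ≈ 195.229 s.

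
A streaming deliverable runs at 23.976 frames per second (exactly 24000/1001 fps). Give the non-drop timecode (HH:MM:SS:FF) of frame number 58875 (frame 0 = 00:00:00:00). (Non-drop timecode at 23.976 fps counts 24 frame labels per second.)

58875 ÷ 24 = 2453 full seconds, remainder 3 frames.
2453 s = 0 h 40 min 53 s.
Timecode: 00:40:53:03.

00:40:53:03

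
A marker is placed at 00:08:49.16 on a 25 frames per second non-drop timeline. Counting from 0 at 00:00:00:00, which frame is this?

13241

Total seconds to the label: (0 × 3600 + 8 × 60 + 49) = 529.
Frame index = 529 × 25 + 16 = 13241.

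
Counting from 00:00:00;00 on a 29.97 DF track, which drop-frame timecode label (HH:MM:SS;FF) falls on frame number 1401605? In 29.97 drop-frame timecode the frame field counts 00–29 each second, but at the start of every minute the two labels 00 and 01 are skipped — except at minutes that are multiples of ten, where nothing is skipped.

12:59:26;29

Each 10-minute DF block holds 10 × 60 × 30 − 9 × 2 = 17982 frames. 1401605 ÷ 17982 → 77 full blocks, remainder 16991.
Within the partial block the first minute is 1800 frames and each further minute 1798, so 9 further minute boundaries passed. Total skipped labels = 18 × 77 + 2 × 9 = 1404.
Non-drop label index = 1401605 + 1404 = 1403009; at 30 labels/s that is 12:59:26:29, i.e. DF 12:59:26;29.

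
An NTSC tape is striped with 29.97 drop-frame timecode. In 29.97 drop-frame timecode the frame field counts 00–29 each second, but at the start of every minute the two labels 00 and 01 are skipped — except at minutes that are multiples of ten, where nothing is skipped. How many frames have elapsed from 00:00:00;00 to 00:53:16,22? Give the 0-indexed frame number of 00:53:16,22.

As if non-drop at 30 labels/s: (0 × 3600 + 53 × 60 + 16) × 30 + 22 = 95902.
Minute boundaries passed: 53; those not divisible by 10: 53 − 5 = 48; dropped labels = 2 × 48 = 96.
Actual frame index = 95902 − 96 = 95806.

95806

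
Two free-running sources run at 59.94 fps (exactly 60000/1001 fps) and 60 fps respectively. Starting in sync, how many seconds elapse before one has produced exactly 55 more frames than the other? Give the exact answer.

11011/12 seconds

The gap grows by |60 − 60000/1001| = 60/1001 frames per second.
Time for a 55-frame gap: 55 ÷ (60/1001) = 11011/12 s.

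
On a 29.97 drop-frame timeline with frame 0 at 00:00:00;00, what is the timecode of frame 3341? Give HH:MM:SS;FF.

00:01:51;13

Ten DF minutes hold 17982 frames, so frame 3341 lies in block 0 (frames 0–17981) with 3341 frames into that block.
The block's first minute is 1800 frames and the rest 1798 each; 3341 frames reaches minute 1, so 0 × 18 + 1 × 2 = 2 labels have been skipped so far.
Adding those back, label number 3341 + 2 = 3343 at 30 labels/s is 111 s + 13 f = 0 h 1 min 51 s frame 13, i.e. 00:01:51;13.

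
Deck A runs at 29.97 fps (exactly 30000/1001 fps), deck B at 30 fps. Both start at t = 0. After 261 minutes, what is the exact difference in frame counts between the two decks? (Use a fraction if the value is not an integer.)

261 min = 15660 s.
A emits 30000/1001 × 15660 = 469800000/1001 frames; B emits 30 × 15660 = 469800.
Difference = 469800/1001 frames (≈ 469.3307); B is ahead of A.

469800/1001 frames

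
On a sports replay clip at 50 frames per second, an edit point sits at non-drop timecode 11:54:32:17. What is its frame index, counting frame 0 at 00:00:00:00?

Total seconds to the label: (11 × 3600 + 54 × 60 + 32) = 42872.
Frame index = 42872 × 50 + 17 = 2143617.

2143617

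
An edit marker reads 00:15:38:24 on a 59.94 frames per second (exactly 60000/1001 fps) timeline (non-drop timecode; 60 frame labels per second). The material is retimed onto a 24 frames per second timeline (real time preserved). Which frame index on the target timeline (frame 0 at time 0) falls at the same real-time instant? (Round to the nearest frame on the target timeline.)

frame 22544

Source frame index: (0×3600 + 15×60 + 38) × 60 + 24 = 56304.
Real time: 56304 / (60000/1001) = 1174173/1250 s.
Target frame: (1174173/1250) × (24) = 14090076/625 ≈ 22544.122 → 22544.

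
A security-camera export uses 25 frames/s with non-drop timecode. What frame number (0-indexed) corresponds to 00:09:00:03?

frame 13503

Total seconds to the label: (0 × 3600 + 9 × 60 + 0) = 540.
Frame index = 540 × 25 + 3 = 13503.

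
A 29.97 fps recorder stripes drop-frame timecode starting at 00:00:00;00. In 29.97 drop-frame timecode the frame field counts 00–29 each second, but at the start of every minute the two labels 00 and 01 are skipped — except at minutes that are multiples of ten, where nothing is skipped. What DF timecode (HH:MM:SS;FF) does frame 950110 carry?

08:48:22;02

Each 10-minute DF block holds 10 × 60 × 30 − 9 × 2 = 17982 frames. 950110 ÷ 17982 → 52 full blocks, remainder 15046.
Within the partial block the first minute is 1800 frames and each further minute 1798, so 8 further minute boundaries passed. Total skipped labels = 18 × 52 + 2 × 8 = 952.
Non-drop label index = 950110 + 952 = 951062; at 30 labels/s that is 08:48:22:02, i.e. DF 08:48:22;02.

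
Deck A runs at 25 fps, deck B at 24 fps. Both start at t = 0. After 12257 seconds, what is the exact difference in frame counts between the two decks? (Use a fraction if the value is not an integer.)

12257 frames

A emits 25 × 12257 = 306425 frames; B emits 24 × 12257 = 294168.
Difference = 12257 frames; B is behind A.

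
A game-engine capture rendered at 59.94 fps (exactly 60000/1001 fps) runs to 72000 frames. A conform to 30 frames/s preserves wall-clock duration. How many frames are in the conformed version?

Target frames = source frames × (target rate / source rate) = 72000 × (30)/(60000/1001) = 72000 × 1001/2000 = 36036.

36036 frames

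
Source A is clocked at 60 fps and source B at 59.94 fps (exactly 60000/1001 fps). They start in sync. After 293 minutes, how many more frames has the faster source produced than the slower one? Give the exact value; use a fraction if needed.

1054800/1001 frames

293 min = 17580 s.
A emits 60 × 17580 = 1054800 frames; B emits 60000/1001 × 17580 = 1054800000/1001.
Difference = 1054800/1001 frames (≈ 1053.7463); B is behind A.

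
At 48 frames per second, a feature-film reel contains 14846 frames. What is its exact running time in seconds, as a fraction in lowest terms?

7423/24 seconds

Running time = 14846 ÷ (48) = 14846 × 1/48 = 7423/24 s.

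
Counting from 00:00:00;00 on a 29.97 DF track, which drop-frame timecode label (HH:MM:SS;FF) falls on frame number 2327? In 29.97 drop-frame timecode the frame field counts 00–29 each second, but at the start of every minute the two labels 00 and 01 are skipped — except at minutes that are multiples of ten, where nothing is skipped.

Each 10-minute DF block holds 10 × 60 × 30 − 9 × 2 = 17982 frames. 2327 ÷ 17982 → 0 full blocks, remainder 2327.
Within the partial block the first minute is 1800 frames and each further minute 1798, so 1 further minute boundary passed. Total skipped labels = 18 × 0 + 2 × 1 = 2.
Non-drop label index = 2327 + 2 = 2329; at 30 labels/s that is 00:01:17:19, i.e. DF 00:01:17;19.

00:01:17;19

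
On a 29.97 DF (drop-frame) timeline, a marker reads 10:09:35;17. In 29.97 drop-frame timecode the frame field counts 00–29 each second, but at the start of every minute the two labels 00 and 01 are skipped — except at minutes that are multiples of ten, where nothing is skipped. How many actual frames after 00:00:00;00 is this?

1096169

As if non-drop at 30 labels/s: (10 × 3600 + 9 × 60 + 35) × 30 + 17 = 1097267.
Minute boundaries passed: 609; those not divisible by 10: 609 − 60 = 549; dropped labels = 2 × 549 = 1098.
Actual frame index = 1097267 − 1098 = 1096169.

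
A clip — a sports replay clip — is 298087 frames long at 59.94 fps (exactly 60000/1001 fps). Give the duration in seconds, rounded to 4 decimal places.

Running time = 298087 × 1001/60000 = 298385087/60000 s ≈ 4973.0848 s.

4973.0848 seconds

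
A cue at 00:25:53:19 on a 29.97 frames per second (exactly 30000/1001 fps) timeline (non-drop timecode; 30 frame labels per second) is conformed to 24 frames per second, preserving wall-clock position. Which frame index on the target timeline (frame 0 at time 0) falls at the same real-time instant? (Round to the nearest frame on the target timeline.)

Source frame index: (0×3600 + 25×60 + 53) × 30 + 19 = 46609.
Real time: 46609 / (30000/1001) = 46655609/30000 s.
Target frame: (46655609/30000) × (24) = 46655609/1250 ≈ 37324.487 → 37324.

frame 37324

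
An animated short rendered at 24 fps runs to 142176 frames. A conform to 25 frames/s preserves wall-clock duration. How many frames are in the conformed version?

Target frames = source frames × (target rate / source rate) = 142176 × (25)/(24) = 142176 × 25/24 = 148100.

148100 frames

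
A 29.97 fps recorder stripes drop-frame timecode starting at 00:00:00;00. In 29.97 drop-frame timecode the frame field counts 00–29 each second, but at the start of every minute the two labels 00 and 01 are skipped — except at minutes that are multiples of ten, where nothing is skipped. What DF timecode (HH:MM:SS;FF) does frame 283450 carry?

02:37:37;24

Ten DF minutes hold 17982 frames, so frame 283450 lies in block 15 (frames 269730–287711) with 13720 frames into that block.
The block's first minute is 1800 frames and the rest 1798 each; 13720 frames reaches minute 7, so 15 × 18 + 7 × 2 = 284 labels have been skipped so far.
Adding those back, label number 283450 + 284 = 283734 at 30 labels/s is 9457 s + 24 f = 2 h 37 min 37 s frame 24, i.e. 02:37:37;24.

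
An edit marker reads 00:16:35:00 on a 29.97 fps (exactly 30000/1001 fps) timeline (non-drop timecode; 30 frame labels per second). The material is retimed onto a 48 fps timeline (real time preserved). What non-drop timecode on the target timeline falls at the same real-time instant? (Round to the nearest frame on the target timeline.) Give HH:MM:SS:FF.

00:16:36:00

Source frame index: (0×3600 + 16×60 + 35) × 30 + 0 = 29850.
Real time: 29850 / (30000/1001) = 199199/200 s.
Target frame: (199199/200) × (48) = 1195194/25 ≈ 47807.760 → 47808.
At 48 labels/s: frame 47808 → 00:16:36:00.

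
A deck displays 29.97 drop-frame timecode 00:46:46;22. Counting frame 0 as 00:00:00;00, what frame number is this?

Complete 10-minute blocks: 4, each 17982 frames → 71928.
Remaining 6 whole minutes in the current block: 1800 + 5 × 1798 = 10790 frames.
Within the current minute: 46 × 30 + 22 − 2 = 1400 (labels ;00/;01 skipped at this minute). Total = 71928 + 10790 + 1400 = 84118.

84118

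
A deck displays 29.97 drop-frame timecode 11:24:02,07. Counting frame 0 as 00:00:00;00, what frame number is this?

1230035

Complete 10-minute blocks: 68, each 17982 frames → 1222776.
Remaining 4 whole minutes in the current block: 1800 + 3 × 1798 = 7194 frames.
Within the current minute: 2 × 30 + 7 − 2 = 65 (labels ;00/;01 skipped at this minute). Total = 1222776 + 7194 + 65 = 1230035.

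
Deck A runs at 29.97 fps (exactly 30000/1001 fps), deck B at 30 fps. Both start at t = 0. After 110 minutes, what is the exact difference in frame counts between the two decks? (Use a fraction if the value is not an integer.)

18000/91 frames

110 min = 6600 s.
A emits 30000/1001 × 6600 = 18000000/91 frames; B emits 30 × 6600 = 198000.
Difference = 18000/91 frames (≈ 197.8022); B is ahead of A.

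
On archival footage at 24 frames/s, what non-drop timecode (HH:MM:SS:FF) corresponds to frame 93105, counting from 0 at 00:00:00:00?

01:04:39:09

93105 ÷ 24 = 3879 full seconds, remainder 9 frames.
3879 s = 1 h 4 min 39 s.
Timecode: 01:04:39:09.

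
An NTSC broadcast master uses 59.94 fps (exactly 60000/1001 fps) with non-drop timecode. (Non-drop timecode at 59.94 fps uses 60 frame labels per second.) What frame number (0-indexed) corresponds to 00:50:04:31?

180271

Total seconds to the label: (0 × 3600 + 50 × 60 + 4) = 3004.
Frame index = 3004 × 60 + 31 = 180271.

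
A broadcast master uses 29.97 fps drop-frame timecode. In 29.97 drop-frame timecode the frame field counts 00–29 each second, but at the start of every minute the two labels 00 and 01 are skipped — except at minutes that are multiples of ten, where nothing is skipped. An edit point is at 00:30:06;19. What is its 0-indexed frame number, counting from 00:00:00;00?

As if non-drop at 30 labels/s: (0 × 3600 + 30 × 60 + 6) × 30 + 19 = 54199.
Minute boundaries passed: 30; those not divisible by 10: 30 − 3 = 27; dropped labels = 2 × 27 = 54.
Actual frame index = 54199 − 54 = 54145.

54145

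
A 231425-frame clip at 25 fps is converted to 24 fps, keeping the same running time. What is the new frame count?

222168 frames

Target frames = source frames × (target rate / source rate) = 231425 × (24)/(25) = 231425 × 24/25 = 222168.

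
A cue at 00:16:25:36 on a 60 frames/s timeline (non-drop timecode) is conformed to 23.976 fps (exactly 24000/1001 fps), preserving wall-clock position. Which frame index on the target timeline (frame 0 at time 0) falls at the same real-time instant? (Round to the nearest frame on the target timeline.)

Source frame index: (0×3600 + 16×60 + 25) × 60 + 36 = 59136.
Real time: 59136 / (60) = 4928/5 s.
Target frame: (4928/5) × (24000/1001) = 307200/13 ≈ 23630.769 → 23631.

frame 23631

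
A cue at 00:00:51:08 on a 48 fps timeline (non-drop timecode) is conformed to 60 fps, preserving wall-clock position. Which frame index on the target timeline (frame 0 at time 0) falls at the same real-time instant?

Source frame index: (0×3600 + 0×60 + 51) × 48 + 8 = 2456.
Real time: 2456 / (48) = 307/6 s.
Target frame: (307/6) × (60) = 3070.

frame 3070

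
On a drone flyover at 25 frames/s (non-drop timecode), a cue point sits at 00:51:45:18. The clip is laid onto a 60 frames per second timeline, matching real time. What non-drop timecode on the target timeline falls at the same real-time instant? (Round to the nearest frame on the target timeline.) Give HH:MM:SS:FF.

00:51:45:43

Source frame index: (0×3600 + 51×60 + 45) × 25 + 18 = 77643.
Real time: 77643 / (25) = 77643/25 s.
Target frame: (77643/25) × (60) = 931716/5 ≈ 186343.200 → 186343.
At 60 labels/s: frame 186343 → 00:51:45:43.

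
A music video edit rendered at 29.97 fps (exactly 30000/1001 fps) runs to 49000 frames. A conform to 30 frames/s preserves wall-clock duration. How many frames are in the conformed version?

Target frames = source frames × (target rate / source rate) = 49000 × (30)/(30000/1001) = 49000 × 1001/1000 = 49049.

49049 frames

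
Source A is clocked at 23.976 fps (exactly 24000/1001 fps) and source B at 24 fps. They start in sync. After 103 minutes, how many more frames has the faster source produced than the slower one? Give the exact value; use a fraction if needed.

103 min = 6180 s.
A emits 24000/1001 × 6180 = 148320000/1001 frames; B emits 24 × 6180 = 148320.
Difference = 148320/1001 frames (≈ 148.1718); B is ahead of A.

148320/1001 frames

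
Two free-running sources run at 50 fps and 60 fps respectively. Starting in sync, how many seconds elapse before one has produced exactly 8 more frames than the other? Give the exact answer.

0.8 seconds

The gap grows by |60 − 50| = 10 frames per second.
Time for a 8-frame gap: 8 ÷ (10) = 0.8 s.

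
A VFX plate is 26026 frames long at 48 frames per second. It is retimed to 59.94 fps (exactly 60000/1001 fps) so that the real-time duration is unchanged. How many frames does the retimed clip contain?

32500 frames

Target frames = source frames × (target rate / source rate) = 26026 × (60000/1001)/(48) = 26026 × 1250/1001 = 32500.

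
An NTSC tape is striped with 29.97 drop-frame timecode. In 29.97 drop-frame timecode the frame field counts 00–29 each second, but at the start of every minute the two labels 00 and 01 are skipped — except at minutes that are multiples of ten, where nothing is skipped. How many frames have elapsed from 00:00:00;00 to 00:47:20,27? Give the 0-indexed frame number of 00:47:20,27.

As if non-drop at 30 labels/s: (0 × 3600 + 47 × 60 + 20) × 30 + 27 = 85227.
Minute boundaries passed: 47; those not divisible by 10: 47 − 4 = 43; dropped labels = 2 × 43 = 86.
Actual frame index = 85227 − 86 = 85141.

85141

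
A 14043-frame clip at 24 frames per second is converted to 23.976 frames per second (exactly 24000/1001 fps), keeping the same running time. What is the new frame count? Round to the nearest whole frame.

14029 frames

Frames at target rate = 14043 × (24000/1001) / (24) = 14043000/1001 ≈ 14028.971.
Nearest whole frame: 14029.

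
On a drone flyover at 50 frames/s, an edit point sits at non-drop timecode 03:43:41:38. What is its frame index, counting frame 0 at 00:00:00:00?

frame 671088

Total seconds to the label: (3 × 3600 + 43 × 60 + 41) = 13421.
Frame index = 13421 × 50 + 38 = 671088.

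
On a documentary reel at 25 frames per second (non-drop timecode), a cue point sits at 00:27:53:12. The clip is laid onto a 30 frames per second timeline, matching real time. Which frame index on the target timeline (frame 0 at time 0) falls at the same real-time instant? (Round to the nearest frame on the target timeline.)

Source frame index: (0×3600 + 27×60 + 53) × 25 + 12 = 41837.
Real time: 41837 / (25) = 41837/25 s.
Target frame: (41837/25) × (30) = 251022/5 ≈ 50204.400 → 50204.

frame 50204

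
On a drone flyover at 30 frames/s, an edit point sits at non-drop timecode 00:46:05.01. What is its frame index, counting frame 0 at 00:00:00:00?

Total seconds to the label: (0 × 3600 + 46 × 60 + 5) = 2765.
Frame index = 2765 × 30 + 1 = 82951.

82951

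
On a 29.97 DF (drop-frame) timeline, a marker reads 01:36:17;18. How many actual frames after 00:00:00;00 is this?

173154

Complete 10-minute blocks: 9, each 17982 frames → 161838.
Remaining 6 whole minutes in the current block: 1800 + 5 × 1798 = 10790 frames.
Within the current minute: 17 × 30 + 18 − 2 = 526 (labels ;00/;01 skipped at this minute). Total = 161838 + 10790 + 526 = 173154.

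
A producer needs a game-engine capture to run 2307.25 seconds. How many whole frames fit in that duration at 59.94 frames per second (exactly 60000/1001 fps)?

Frames = 2307.25 × 60000/1001 = 12585000/91 ≈ 138296.7033.
Complete frames: 138296.

138296 frames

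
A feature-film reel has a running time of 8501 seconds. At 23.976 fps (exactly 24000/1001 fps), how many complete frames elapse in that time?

203820 frames

Frames = 8501 × 24000/1001 = 204024000/1001 ≈ 203820.1798.
Complete frames: 203820.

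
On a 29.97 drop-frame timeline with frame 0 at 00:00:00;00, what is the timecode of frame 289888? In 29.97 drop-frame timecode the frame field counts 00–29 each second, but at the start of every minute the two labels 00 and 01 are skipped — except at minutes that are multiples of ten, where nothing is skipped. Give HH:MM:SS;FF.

02:41:12;18

Each 10-minute DF block holds 10 × 60 × 30 − 9 × 2 = 17982 frames. 289888 ÷ 17982 → 16 full blocks, remainder 2176.
Within the partial block the first minute is 1800 frames and each further minute 1798, so 1 further minute boundary passed. Total skipped labels = 18 × 16 + 2 × 1 = 290.
Non-drop label index = 289888 + 290 = 290178; at 30 labels/s that is 02:41:12:18, i.e. DF 02:41:12;18.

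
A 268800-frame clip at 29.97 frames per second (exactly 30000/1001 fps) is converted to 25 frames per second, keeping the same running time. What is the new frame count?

Target frames = source frames × (target rate / source rate) = 268800 × (25)/(30000/1001) = 268800 × 1001/1200 = 224224.

224224 frames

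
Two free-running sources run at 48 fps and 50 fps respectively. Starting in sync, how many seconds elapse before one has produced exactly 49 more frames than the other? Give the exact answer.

The gap grows by |50 − 48| = 2 frames per second.
Time for a 49-frame gap: 49 ÷ (2) = 24.5 s.

24.5 seconds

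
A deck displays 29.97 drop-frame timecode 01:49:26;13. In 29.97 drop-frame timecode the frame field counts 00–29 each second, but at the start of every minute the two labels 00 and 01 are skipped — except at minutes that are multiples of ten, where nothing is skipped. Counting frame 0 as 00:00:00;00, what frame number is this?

Complete 10-minute blocks: 10, each 17982 frames → 179820.
Remaining 9 whole minutes in the current block: 1800 + 8 × 1798 = 16184 frames.
Within the current minute: 26 × 30 + 13 − 2 = 791 (labels ;00/;01 skipped at this minute). Total = 179820 + 16184 + 791 = 196795.

196795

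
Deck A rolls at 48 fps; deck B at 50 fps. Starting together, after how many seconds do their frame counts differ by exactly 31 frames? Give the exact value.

15.5 seconds

The gap grows by |50 − 48| = 2 frames per second.
Time for a 31-frame gap: 31 ÷ (2) = 15.5 s.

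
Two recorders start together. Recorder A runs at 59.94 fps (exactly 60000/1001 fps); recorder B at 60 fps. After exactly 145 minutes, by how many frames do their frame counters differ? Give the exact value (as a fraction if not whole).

522000/1001 frames

145 min = 8700 s.
A emits 60000/1001 × 8700 = 522000000/1001 frames; B emits 60 × 8700 = 522000.
Difference = 522000/1001 frames (≈ 521.4785); B is ahead of A.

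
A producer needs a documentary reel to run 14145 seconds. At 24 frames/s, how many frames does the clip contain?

339480 frames

Frames = 14145 × 24 = 339480.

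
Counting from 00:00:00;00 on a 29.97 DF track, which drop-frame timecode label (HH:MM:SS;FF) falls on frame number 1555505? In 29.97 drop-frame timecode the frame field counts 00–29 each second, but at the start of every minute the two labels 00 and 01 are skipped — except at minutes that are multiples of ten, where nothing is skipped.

Each 10-minute DF block holds 10 × 60 × 30 − 9 × 2 = 17982 frames. 1555505 ÷ 17982 → 86 full blocks, remainder 9053.
Within the partial block the first minute is 1800 frames and each further minute 1798, so 5 further minute boundaries passed. Total skipped labels = 18 × 86 + 2 × 5 = 1558.
Non-drop label index = 1555505 + 1558 = 1557063; at 30 labels/s that is 14:25:02:03, i.e. DF 14:25:02;03.

14:25:02;03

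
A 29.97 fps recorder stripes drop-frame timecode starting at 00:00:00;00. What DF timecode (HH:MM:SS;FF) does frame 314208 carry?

Ten DF minutes hold 17982 frames, so frame 314208 lies in block 17 (frames 305694–323675) with 8514 frames into that block.
The block's first minute is 1800 frames and the rest 1798 each; 8514 frames reaches minute 4, so 17 × 18 + 4 × 2 = 314 labels have been skipped so far.
Adding those back, label number 314208 + 314 = 314522 at 30 labels/s is 10484 s + 2 f = 2 h 54 min 44 s frame 2, i.e. 02:54:44;02.

02:54:44;02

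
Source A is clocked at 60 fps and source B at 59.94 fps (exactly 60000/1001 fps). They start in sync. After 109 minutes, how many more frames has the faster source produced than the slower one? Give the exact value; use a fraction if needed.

109 min = 6540 s.
A emits 60 × 6540 = 392400 frames; B emits 60000/1001 × 6540 = 392400000/1001.
Difference = 392400/1001 frames (≈ 392.0080); B is behind A.

392400/1001 frames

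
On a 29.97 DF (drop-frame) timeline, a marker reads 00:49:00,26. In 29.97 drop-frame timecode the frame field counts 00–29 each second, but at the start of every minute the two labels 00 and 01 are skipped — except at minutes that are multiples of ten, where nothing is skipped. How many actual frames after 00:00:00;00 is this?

88136

As if non-drop at 30 labels/s: (0 × 3600 + 49 × 60 + 0) × 30 + 26 = 88226.
Minute boundaries passed: 49; those not divisible by 10: 49 − 4 = 45; dropped labels = 2 × 45 = 90.
Actual frame index = 88226 − 90 = 88136.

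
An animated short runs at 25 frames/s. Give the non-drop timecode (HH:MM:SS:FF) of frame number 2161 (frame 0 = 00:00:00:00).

00:01:26:11

2161 ÷ 25 = 86 full seconds, remainder 11 frames.
86 s = 0 h 1 min 26 s.
Timecode: 00:01:26:11.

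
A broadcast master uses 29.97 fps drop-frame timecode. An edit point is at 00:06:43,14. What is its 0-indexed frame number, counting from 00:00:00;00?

As if non-drop at 30 labels/s: (0 × 3600 + 6 × 60 + 43) × 30 + 14 = 12104.
Minute boundaries passed: 6; those not divisible by 10: 6 − 0 = 6; dropped labels = 2 × 6 = 12.
Actual frame index = 12104 − 12 = 12092.

12092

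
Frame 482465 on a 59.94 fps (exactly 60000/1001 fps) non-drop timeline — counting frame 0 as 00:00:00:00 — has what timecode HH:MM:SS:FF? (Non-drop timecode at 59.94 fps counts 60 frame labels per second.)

02:14:01:05

482465 ÷ 60 = 8041 full seconds, remainder 5 frames.
8041 s = 2 h 14 min 1 s.
Timecode: 02:14:01:05.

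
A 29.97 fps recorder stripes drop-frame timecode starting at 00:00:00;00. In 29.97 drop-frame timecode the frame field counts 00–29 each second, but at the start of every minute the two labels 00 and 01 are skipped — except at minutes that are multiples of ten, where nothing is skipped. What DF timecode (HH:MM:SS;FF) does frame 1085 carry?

00:00:36;05

Ten DF minutes hold 17982 frames, so frame 1085 lies in block 0 (frames 0–17981) with 1085 frames into that block.
The block's first minute is 1800 frames and the rest 1798 each; 1085 frames reaches minute 0, so 0 × 18 + 0 × 2 = 0 labels have been skipped so far.
Adding those back, label number 1085 + 0 = 1085 at 30 labels/s is 36 s + 5 f = 0 h 0 min 36 s frame 5, i.e. 00:00:36;05.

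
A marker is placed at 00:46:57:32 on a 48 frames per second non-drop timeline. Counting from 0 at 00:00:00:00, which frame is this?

frame 135248

Total seconds to the label: (0 × 3600 + 46 × 60 + 57) = 2817.
Frame index = 2817 × 48 + 32 = 135248.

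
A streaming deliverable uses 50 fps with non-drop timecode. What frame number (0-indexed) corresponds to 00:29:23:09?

Total seconds to the label: (0 × 3600 + 29 × 60 + 23) = 1763.
Frame index = 1763 × 50 + 9 = 88159.

88159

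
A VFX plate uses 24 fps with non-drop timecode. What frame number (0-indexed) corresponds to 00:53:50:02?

frame 77522

Total seconds to the label: (0 × 3600 + 53 × 60 + 50) = 3230.
Frame index = 3230 × 24 + 2 = 77522.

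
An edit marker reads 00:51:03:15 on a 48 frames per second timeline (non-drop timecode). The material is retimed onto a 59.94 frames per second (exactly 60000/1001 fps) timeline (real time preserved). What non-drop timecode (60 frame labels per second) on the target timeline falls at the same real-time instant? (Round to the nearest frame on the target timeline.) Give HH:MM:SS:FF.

00:51:00:15

Source frame index: (0×3600 + 51×60 + 3) × 48 + 15 = 147039.
Real time: 147039 / (48) = 49013/16 s.
Target frame: (49013/16) × (60000/1001) = 183798750/1001 ≈ 183615.135 → 183615.
At 60 labels/s: frame 183615 → 00:51:00:15.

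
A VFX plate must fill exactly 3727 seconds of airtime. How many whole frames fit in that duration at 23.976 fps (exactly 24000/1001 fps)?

Frames = 3727 × 24000/1001 = 89448000/1001 ≈ 89358.6414.
Complete frames: 89358.

89358 frames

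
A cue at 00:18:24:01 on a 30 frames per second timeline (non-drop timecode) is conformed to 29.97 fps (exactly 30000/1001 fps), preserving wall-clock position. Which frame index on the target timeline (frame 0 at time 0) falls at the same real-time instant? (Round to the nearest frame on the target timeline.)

Source frame index: (0×3600 + 18×60 + 24) × 30 + 1 = 33121.
Real time: 33121 / (30) = 33121/30 s.
Target frame: (33121/30) × (30000/1001) = 3011000/91 ≈ 33087.912 → 33088.

frame 33088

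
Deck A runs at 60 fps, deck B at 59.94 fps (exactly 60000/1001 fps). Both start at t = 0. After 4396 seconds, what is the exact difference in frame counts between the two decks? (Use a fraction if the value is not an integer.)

37680/143 frames

A emits 60 × 4396 = 263760 frames; B emits 60000/1001 × 4396 = 37680000/143.
Difference = 37680/143 frames (≈ 263.4965); B is behind A.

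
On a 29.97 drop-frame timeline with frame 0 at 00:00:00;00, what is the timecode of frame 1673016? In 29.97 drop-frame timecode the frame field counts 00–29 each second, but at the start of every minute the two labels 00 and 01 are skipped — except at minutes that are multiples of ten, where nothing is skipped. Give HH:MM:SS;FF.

Ten DF minutes hold 17982 frames, so frame 1673016 lies in block 93 (frames 1672326–1690307) with 690 frames into that block.
The block's first minute is 1800 frames and the rest 1798 each; 690 frames reaches minute 0, so 93 × 18 + 0 × 2 = 1674 labels have been skipped so far.
Adding those back, label number 1673016 + 1674 = 1674690 at 30 labels/s is 55823 s + 0 f = 15 h 30 min 23 s frame 0, i.e. 15:30:23;00.

15:30:23;00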